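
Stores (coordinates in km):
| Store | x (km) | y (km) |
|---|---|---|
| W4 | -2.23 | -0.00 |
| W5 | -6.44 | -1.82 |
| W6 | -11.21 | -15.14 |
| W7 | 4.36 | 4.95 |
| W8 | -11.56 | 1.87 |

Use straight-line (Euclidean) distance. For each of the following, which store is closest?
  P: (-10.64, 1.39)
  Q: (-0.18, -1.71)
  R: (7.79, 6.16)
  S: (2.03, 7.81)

P at (-10.64, 1.39):
  W4: √((8.41)² + (-1.39)²) = √(70.7281 + 1.9321) = 8.52 km
  W5: √((4.20)² + (-3.21)²) = √(17.6400 + 10.3041) = 5.29 km
  W6: √((-0.57)² + (-16.53)²) = √(0.3249 + 273.2409) = 16.54 km
  W7: √((15.00)² + (3.56)²) = √(225.0000 + 12.6736) = 15.42 km
  W8: √((-0.92)² + (0.48)²) = √(0.8464 + 0.2304) = 1.04 km
  → nearest: W8 (1.04 km)
Q at (-0.18, -1.71):
  W4: √((-2.05)² + (1.71)²) = √(4.2025 + 2.9241) = 2.67 km
  W5: √((-6.26)² + (-0.11)²) = √(39.1876 + 0.0121) = 6.26 km
  W6: √((-11.03)² + (-13.43)²) = √(121.6609 + 180.3649) = 17.38 km
  W7: √((4.54)² + (6.66)²) = √(20.6116 + 44.3556) = 8.06 km
  W8: √((-11.38)² + (3.58)²) = √(129.5044 + 12.8164) = 11.93 km
  → nearest: W4 (2.67 km)
R at (7.79, 6.16):
  W4: √((-10.02)² + (-6.16)²) = √(100.4004 + 37.9456) = 11.76 km
  W5: √((-14.23)² + (-7.98)²) = √(202.4929 + 63.6804) = 16.31 km
  W6: √((-19.00)² + (-21.30)²) = √(361.0000 + 453.6900) = 28.54 km
  W7: √((-3.43)² + (-1.21)²) = √(11.7649 + 1.4641) = 3.64 km
  W8: √((-19.35)² + (-4.29)²) = √(374.4225 + 18.4041) = 19.82 km
  → nearest: W7 (3.64 km)
S at (2.03, 7.81):
  W4: √((-4.26)² + (-7.81)²) = √(18.1476 + 60.9961) = 8.90 km
  W5: √((-8.47)² + (-9.63)²) = √(71.7409 + 92.7369) = 12.82 km
  W6: √((-13.24)² + (-22.95)²) = √(175.2976 + 526.7025) = 26.50 km
  W7: √((2.33)² + (-2.86)²) = √(5.4289 + 8.1796) = 3.69 km
  W8: √((-13.59)² + (-5.94)²) = √(184.6881 + 35.2836) = 14.83 km
  → nearest: W7 (3.69 km)

P→W8; Q→W4; R→W7; S→W7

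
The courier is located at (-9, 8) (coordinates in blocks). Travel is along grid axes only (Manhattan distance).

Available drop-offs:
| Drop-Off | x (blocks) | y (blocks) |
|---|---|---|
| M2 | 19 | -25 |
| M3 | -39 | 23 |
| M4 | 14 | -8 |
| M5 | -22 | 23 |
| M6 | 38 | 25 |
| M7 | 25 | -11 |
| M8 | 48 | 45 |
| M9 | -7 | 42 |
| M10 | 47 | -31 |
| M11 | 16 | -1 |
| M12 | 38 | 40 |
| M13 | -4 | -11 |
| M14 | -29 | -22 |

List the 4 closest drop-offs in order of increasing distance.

M13, M5, M11, M9

Distances from (-9, 8):
M2: 61 blocks
M3: 45 blocks
M4: 39 blocks
M5: 28 blocks
M6: 64 blocks
M7: 53 blocks
M8: 94 blocks
M9: 36 blocks
M10: 95 blocks
M11: 34 blocks
M12: 79 blocks
M13: 24 blocks
M14: 50 blocks
Sorted: M13 (24 blocks) < M5 (28 blocks) < M11 (34 blocks) < M9 (36 blocks) < M4 (39 blocks) < M3 (45 blocks) < …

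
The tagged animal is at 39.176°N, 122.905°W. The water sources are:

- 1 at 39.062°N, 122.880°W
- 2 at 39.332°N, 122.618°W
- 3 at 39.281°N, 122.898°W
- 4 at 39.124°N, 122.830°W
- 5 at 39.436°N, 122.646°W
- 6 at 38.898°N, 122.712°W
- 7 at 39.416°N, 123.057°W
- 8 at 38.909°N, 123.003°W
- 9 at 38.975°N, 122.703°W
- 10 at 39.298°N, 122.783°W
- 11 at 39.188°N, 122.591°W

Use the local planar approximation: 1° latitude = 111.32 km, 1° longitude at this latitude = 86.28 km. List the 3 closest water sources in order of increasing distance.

Distances from 39.176°N, 122.905°W:
1: √((-0.114·111.32)² + (0.025·86.28)²) = √(161.04828 + 4.65265) = 12.872 km
2: √((0.156·111.32)² + (0.287·86.28)²) = √(301.57518 + 613.17447) = 30.245 km
3: √((0.105·111.32)² + (0.007·86.28)²) = √(136.62337 + 0.36477) = 11.704 km
4: √((-0.052·111.32)² + (0.075·86.28)²) = √(33.50835 + 41.87384) = 8.682 km
5: √((0.260·111.32)² + (0.259·86.28)²) = √(837.70883 + 499.36696) = 36.566 km
6: √((-0.278·111.32)² + (0.193·86.28)²) = √(957.71433 + 277.29044) = 35.143 km
7: √((0.240·111.32)² + (-0.152·86.28)²) = √(713.78740 + 171.99168) = 29.762 km
8: √((-0.267·111.32)² + (-0.098·86.28)²) = √(883.42344 + 71.49447) = 30.902 km
9: √((-0.201·111.32)² + (0.202·86.28)²) = √(500.65495 + 303.75470) = 28.362 km
10: √((0.122·111.32)² + (0.122·86.28)²) = √(184.44465 + 110.80004) = 17.183 km
11: √((0.012·111.32)² + (0.314·86.28)²) = √(1.78447 + 733.97213) = 27.125 km
Sorted: 4 (8.682 km) < 3 (11.704 km) < 1 (12.872 km) < 10 (17.183 km) < 11 (27.125 km) < …

4, 3, 1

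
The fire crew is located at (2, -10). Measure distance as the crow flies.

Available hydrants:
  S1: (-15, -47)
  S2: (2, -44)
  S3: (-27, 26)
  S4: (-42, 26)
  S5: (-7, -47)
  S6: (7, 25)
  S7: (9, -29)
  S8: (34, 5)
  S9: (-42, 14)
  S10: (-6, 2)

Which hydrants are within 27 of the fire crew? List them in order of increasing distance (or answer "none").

S10, S7

Distances from (2, -10):
S1: 40.7
S2: 34.0
S3: 46.2
S4: 56.9
S5: 38.1
S6: 35.4
S7: 20.2
S8: 35.3
S9: 50.1
S10: 14.4
Threshold 27: S10 (14.4), S7 (20.2) are within range.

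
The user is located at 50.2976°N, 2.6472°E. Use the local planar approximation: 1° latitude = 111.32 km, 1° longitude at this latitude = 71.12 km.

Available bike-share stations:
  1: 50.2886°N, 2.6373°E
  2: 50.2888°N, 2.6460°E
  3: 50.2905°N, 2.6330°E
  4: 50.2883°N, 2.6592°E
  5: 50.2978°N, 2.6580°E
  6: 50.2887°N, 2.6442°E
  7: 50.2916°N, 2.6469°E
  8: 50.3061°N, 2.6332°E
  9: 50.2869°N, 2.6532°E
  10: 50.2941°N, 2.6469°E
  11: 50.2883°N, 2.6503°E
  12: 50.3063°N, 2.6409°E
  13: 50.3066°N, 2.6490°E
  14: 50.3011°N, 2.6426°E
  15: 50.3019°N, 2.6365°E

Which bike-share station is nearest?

Distances from 50.2976°N, 2.6472°E:
1: √((-0.0090·111.32)² + (-0.0099·71.12)²) = √(1.003764 + 0.495740) = 1.2245 km
2: √((-0.0088·111.32)² + (-0.0012·71.12)²) = √(0.959648 + 0.007284) = 0.9833 km
3: √((-0.0071·111.32)² + (-0.0142·71.12)²) = √(0.624688 + 1.019906) = 1.2824 km
4: √((-0.0093·111.32)² + (0.0120·71.12)²) = √(1.071796 + 0.728360) = 1.3417 km
5: √((0.0002·111.32)² + (0.0108·71.12)²) = √(0.000496 + 0.589971) = 0.7684 km
6: √((-0.0089·111.32)² + (-0.0030·71.12)²) = √(0.981582 + 0.045522) = 1.0135 km
7: √((-0.0060·111.32)² + (-0.0003·71.12)²) = √(0.446117 + 0.000455) = 0.6683 km
8: √((0.0085·111.32)² + (-0.0140·71.12)²) = √(0.895332 + 0.991379) = 1.3736 km
9: √((-0.0107·111.32)² + (0.0060·71.12)²) = √(1.418776 + 0.182090) = 1.2653 km
10: √((-0.0035·111.32)² + (-0.0003·71.12)²) = √(0.151804 + 0.000455) = 0.3902 km
11: √((-0.0093·111.32)² + (0.0031·71.12)²) = √(1.071796 + 0.048608) = 1.0585 km
12: √((0.0087·111.32)² + (-0.0063·71.12)²) = √(0.937961 + 0.200754) = 1.0671 km
13: √((0.0090·111.32)² + (0.0018·71.12)²) = √(1.003764 + 0.016388) = 1.0100 km
14: √((0.0035·111.32)² + (-0.0046·71.12)²) = √(0.151804 + 0.107028) = 0.5088 km
15: √((0.0043·111.32)² + (-0.0107·71.12)²) = √(0.229131 + 0.579097) = 0.8990 km
Minimum: 10 at 0.3902 km.

10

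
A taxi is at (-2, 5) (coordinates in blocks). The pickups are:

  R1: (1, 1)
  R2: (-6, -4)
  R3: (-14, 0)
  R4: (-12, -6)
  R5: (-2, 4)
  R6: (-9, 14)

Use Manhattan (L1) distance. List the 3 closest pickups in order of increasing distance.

R5, R1, R2

Distances from (-2, 5):
R1: 7 blocks
R2: 13 blocks
R3: 17 blocks
R4: 21 blocks
R5: 1 blocks
R6: 16 blocks
Sorted: R5 (1 blocks) < R1 (7 blocks) < R2 (13 blocks) < R6 (16 blocks) < R3 (17 blocks) < …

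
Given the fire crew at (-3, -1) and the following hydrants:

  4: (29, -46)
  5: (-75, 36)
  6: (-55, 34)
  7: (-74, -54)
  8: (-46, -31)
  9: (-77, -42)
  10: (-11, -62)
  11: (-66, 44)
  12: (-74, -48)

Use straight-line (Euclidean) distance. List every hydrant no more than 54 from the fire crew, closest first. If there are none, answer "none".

8

Distances from (-3, -1):
4: √((32)² + (-45)²) = √(1024.000 + 2025.000) = 55.2
5: √((-72)² + (37)²) = √(5184.000 + 1369.000) = 81.0
6: √((-52)² + (35)²) = √(2704.000 + 1225.000) = 62.7
7: √((-71)² + (-53)²) = √(5041.000 + 2809.000) = 88.6
8: √((-43)² + (-30)²) = √(1849.000 + 900.000) = 52.4
9: √((-74)² + (-41)²) = √(5476.000 + 1681.000) = 84.6
10: √((-8)² + (-61)²) = √(64.000 + 3721.000) = 61.5
11: √((-63)² + (45)²) = √(3969.000 + 2025.000) = 77.4
12: √((-71)² + (-47)²) = √(5041.000 + 2209.000) = 85.1
Threshold 54: 8 (52.4) is within range.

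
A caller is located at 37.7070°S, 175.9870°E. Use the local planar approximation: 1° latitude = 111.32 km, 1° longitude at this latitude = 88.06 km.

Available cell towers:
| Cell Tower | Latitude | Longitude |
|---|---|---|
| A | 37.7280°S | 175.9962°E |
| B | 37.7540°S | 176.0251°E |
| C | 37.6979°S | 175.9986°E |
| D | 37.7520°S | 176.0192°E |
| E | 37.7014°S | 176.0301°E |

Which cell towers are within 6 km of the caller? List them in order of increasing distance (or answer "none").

C, A, E, D

Distances from 37.7070°S, 175.9870°E:
A: √((-0.0210·111.32)² + (0.0092·88.06)²) = √(5.464935 + 0.656346) = 2.4741 km
B: √((-0.0470·111.32)² + (0.0381·88.06)²) = √(27.374243 + 11.256602) = 6.2154 km
C: √((0.0091·111.32)² + (0.0116·88.06)²) = √(1.026193 + 1.043454) = 1.4386 km
D: √((-0.0450·111.32)² + (0.0322·88.06)²) = √(25.094088 + 8.040242) = 5.7562 km
E: √((0.0056·111.32)² + (0.0431·88.06)²) = √(0.388618 + 14.404955) = 3.8462 km
Threshold 6 km: C (1.4386 km), A (2.4741 km), E (3.8462 km), D (5.7562 km) are within range.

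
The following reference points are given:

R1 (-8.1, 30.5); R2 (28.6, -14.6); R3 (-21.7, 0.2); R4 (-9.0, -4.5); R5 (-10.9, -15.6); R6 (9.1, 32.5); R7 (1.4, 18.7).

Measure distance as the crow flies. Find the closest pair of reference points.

R4 and R5

Pairwise distances:
R4–R5: 11.3
R3–R4: 13.5
R1–R7: 15.1
R6–R7: 15.8
R1–R6: 17.3
R3–R5: 19.1
R4–R7: 25.4
R3–R7: 29.6
R1–R3: 33.2
R1–R4: 35.0
R5–R7: 36.4
R2–R4: 38.9
R2–R5: 39.5
R4–R6: 41.2
R2–R7: 43.0
R3–R6: 44.6
R1–R5: 46.2
R2–R6: 51.0
R5–R6: 52.1
R2–R3: 52.4
R1–R2: 58.1
Closest pair: R4–R5 at 11.3.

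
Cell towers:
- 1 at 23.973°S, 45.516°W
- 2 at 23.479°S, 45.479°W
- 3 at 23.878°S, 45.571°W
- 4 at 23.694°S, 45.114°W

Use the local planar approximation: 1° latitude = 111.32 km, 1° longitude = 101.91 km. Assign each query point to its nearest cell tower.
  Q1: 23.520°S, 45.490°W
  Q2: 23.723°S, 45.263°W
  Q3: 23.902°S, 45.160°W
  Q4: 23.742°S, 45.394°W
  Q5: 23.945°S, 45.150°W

Q1→2; Q2→4; Q3→4; Q4→3; Q5→4

Q1 at 23.520°S, 45.490°W:
  1: 50.498 km
  2: 4.700 km
  3: 40.698 km
  4: 42.936 km
  → nearest: 2 (4.700 km)
Q2 at 23.723°S, 45.263°W:
  1: 37.938 km
  2: 34.962 km
  3: 35.818 km
  4: 15.524 km
  → nearest: 4 (15.524 km)
Q3 at 23.902°S, 45.160°W:
  1: 37.131 km
  2: 57.220 km
  3: 41.970 km
  4: 23.624 km
  → nearest: 4 (23.624 km)
Q4 at 23.742°S, 45.394°W:
  1: 28.563 km
  2: 30.532 km
  3: 23.549 km
  4: 29.031 km
  → nearest: 3 (23.549 km)
Q5 at 23.945°S, 45.150°W:
  1: 37.429 km
  2: 61.767 km
  3: 43.548 km
  4: 28.181 km
  → nearest: 4 (28.181 km)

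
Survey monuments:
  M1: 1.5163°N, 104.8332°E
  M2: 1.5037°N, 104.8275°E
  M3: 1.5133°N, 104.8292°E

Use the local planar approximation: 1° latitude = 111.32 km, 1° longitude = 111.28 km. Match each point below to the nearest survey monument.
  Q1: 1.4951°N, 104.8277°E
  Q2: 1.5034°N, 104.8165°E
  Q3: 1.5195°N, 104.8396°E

Q1 at 1.4951°N, 104.8277°E:
  M1: √((0.0212·111.32)² + (0.0055·111.28)²) = √(5.569524 + 0.374593) = 2.4381 km
  M2: √((0.0086·111.32)² + (-0.0002·111.28)²) = √(0.916523 + 0.000495) = 0.9576 km
  M3: √((0.0182·111.32)² + (0.0015·111.28)²) = √(4.104773 + 0.027862) = 2.0329 km
  → nearest: M2 (0.9576 km)
Q2 at 1.5034°N, 104.8165°E:
  M1: √((0.0129·111.32)² + (0.0167·111.28)²) = √(2.062176 + 3.453561) = 2.3486 km
  M2: √((0.0003·111.32)² + (0.0110·111.28)²) = √(0.001115 + 1.498372) = 1.2245 km
  M3: √((0.0099·111.32)² + (0.0127·111.28)²) = √(1.214554 + 1.997293) = 1.7922 km
  → nearest: M2 (1.2245 km)
Q3 at 1.5195°N, 104.8396°E:
  M1: √((-0.0032·111.32)² + (-0.0064·111.28)²) = √(0.126896 + 0.507217) = 0.7963 km
  M2: √((-0.0158·111.32)² + (-0.0121·111.28)²) = √(3.093574 + 1.813030) = 2.2151 km
  M3: √((-0.0062·111.32)² + (-0.0104·111.28)²) = √(0.476354 + 1.339371) = 1.3475 km
  → nearest: M1 (0.7963 km)

Q1→M2; Q2→M2; Q3→M1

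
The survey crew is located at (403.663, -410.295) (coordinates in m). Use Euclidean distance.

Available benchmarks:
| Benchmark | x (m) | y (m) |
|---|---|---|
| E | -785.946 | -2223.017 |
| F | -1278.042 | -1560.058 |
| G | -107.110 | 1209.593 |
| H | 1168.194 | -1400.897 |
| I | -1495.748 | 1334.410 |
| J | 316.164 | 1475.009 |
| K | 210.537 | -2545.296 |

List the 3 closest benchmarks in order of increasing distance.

Distances from (403.663, -410.295):
E: √((-1189.609)² + (-1812.722)²) = √(1415169.57288 + 3285961.04928) = 2168.209 m
F: √((-1681.705)² + (-1149.763)²) = √(2828131.70702 + 1321954.95617) = 2037.176 m
G: √((-510.773)² + (1619.888)²) = √(260889.05753 + 2624037.13254) = 1698.507 m
H: √((764.531)² + (-990.602)²) = √(584507.64996 + 981292.32240) = 1251.319 m
I: √((-1899.411)² + (1744.705)²) = √(3607762.14692 + 3043995.53703) = 2579.100 m
J: √((-87.499)² + (1885.304)²) = √(7656.07500 + 3554371.17242) = 1887.333 m
K: √((-193.126)² + (-2135.001)²) = √(37297.65188 + 4558229.27000) = 2143.718 m
Sorted: H (1251.319 m) < G (1698.507 m) < J (1887.333 m) < F (2037.176 m) < K (2143.718 m) < …

H, G, J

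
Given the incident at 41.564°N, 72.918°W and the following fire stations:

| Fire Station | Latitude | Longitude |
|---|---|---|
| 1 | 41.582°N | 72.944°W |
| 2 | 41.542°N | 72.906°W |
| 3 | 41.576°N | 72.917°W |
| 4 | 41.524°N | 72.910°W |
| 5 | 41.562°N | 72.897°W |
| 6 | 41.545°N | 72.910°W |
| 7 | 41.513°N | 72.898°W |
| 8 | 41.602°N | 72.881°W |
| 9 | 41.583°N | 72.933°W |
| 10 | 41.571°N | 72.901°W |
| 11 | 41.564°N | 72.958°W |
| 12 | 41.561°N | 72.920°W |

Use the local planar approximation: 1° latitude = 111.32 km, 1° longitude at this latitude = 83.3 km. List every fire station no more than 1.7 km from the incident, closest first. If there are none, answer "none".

12, 3, 10

Distances from 41.564°N, 72.918°W:
1: 2.951 km
2: 2.645 km
3: 1.338 km
4: 4.502 km
5: 1.763 km
6: 2.218 km
7: 5.917 km
8: 5.234 km
9: 2.457 km
10: 1.616 km
11: 3.332 km
12: 0.373 km
Threshold 1.7 km: 12 (0.373 km), 3 (1.338 km), 10 (1.616 km) are within range.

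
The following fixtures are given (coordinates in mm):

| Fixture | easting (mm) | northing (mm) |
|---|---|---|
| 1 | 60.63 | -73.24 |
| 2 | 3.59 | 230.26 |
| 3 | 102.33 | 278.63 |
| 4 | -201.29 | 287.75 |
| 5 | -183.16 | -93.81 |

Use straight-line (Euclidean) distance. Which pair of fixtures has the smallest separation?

2 and 3

Pairwise distances:
2–3: √((98.74)² + (48.37)²) = √(9749.5876 + 2339.6569) = 109.95 mm
2–4: √((-204.88)² + (57.49)²) = √(41975.8144 + 3305.1001) = 212.79 mm
1–5: √((-243.79)² + (-20.57)²) = √(59433.5641 + 423.1249) = 244.66 mm
3–4: √((-303.62)² + (9.12)²) = √(92185.1044 + 83.1744) = 303.76 mm
1–2: √((-57.04)² + (303.50)²) = √(3253.5616 + 92112.2500) = 308.81 mm
1–3: √((41.70)² + (351.87)²) = √(1738.8900 + 123812.4969) = 354.33 mm
2–5: √((-186.75)² + (-324.07)²) = √(34875.5625 + 105021.3649) = 374.03 mm
4–5: √((18.13)² + (-381.56)²) = √(328.6969 + 145588.0336) = 381.99 mm
1–4: √((-261.92)² + (360.99)²) = √(68602.0864 + 130313.7801) = 446.00 mm
3–5: √((-285.49)² + (-372.44)²) = √(81504.5401 + 138711.5536) = 469.27 mm
Closest pair: 2–3 at 109.95 mm.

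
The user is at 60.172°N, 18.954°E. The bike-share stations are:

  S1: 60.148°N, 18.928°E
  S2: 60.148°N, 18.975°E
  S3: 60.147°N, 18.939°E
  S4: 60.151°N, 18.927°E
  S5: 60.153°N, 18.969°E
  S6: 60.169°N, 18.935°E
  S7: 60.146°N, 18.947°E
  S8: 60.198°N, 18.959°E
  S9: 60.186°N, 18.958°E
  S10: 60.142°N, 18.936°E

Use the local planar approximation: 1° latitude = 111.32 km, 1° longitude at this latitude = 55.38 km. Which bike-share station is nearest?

Distances from 60.172°N, 18.954°E:
S1: √((-0.024·111.32)² + (-0.026·55.38)²) = √(7.13787 + 2.07325) = 3.035 km
S2: √((-0.024·111.32)² + (0.021·55.38)²) = √(7.13787 + 1.35252) = 2.914 km
S3: √((-0.025·111.32)² + (-0.015·55.38)²) = √(7.74509 + 0.69006) = 2.904 km
S4: √((-0.021·111.32)² + (-0.027·55.38)²) = √(5.46493 + 2.23580) = 2.775 km
S5: √((-0.019·111.32)² + (0.015·55.38)²) = √(4.47356 + 0.69006) = 2.272 km
S6: √((-0.003·111.32)² + (-0.019·55.38)²) = √(0.11153 + 1.10717) = 1.104 km
S7: √((-0.026·111.32)² + (-0.007·55.38)²) = √(8.37709 + 0.15028) = 2.920 km
S8: √((0.026·111.32)² + (0.005·55.38)²) = √(8.37709 + 0.07667) = 2.908 km
S9: √((0.014·111.32)² + (0.004·55.38)²) = √(2.42886 + 0.04907) = 1.574 km
S10: √((-0.030·111.32)² + (-0.018·55.38)²) = √(11.15293 + 0.99369) = 3.485 km
Minimum: S6 at 1.104 km.

S6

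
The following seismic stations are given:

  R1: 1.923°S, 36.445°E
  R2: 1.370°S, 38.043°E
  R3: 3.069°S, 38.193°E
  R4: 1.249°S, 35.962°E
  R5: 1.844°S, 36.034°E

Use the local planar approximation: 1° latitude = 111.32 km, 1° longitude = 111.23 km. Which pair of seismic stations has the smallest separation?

R1 and R5

Pairwise distances:
R1–R2: √((0.553·111.32)² + (1.598·111.23)²) = √(3789.62868 + 31593.47699) = 188.104 km
R1–R3: √((-1.146·111.32)² + (1.748·111.23)²) = √(16274.79889 + 37803.04045) = 232.546 km
R1–R4: √((0.674·111.32)² + (-0.483·111.23)²) = √(5629.45288 + 2886.27785) = 92.281 km
R1–R5: √((0.079·111.32)² + (-0.411·111.23)²) = √(77.33936 + 2089.90968) = 46.554 km
R2–R3: √((-1.699·111.32)² + (0.150·111.23)²) = √(35771.17064 + 278.37254) = 189.867 km
R2–R4: √((0.121·111.32)² + (-2.081·111.23)²) = √(181.43336 + 53578.18961) = 231.861 km
R2–R5: √((-0.474·111.32)² + (-2.009·111.23)²) = √(2784.21699 + 49934.84981) = 229.606 km
R3–R4: √((1.820·111.32)² + (-2.231·111.23)²) = √(41047.73249 + 61580.47224) = 320.356 km
R3–R5: √((1.225·111.32)² + (-2.159·111.23)²) = √(18595.95869 + 57669.89479) = 276.163 km
R4–R5: √((-0.595·111.32)² + (0.072·111.23)²) = √(4387.12821 + 64.13703) = 66.718 km
Closest pair: R1–R5 at 46.554 km.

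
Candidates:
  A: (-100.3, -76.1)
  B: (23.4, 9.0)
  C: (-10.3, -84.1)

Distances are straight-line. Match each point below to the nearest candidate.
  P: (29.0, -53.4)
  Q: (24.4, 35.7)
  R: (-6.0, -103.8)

P at (29.0, -53.4):
  A: 131.3
  B: 62.7
  C: 49.9
  → nearest: C (49.9)
Q at (24.4, 35.7):
  A: 167.5
  B: 26.7
  C: 124.7
  → nearest: B (26.7)
R at (-6.0, -103.8):
  A: 98.3
  B: 116.6
  C: 20.2
  → nearest: C (20.2)

P→C; Q→B; R→C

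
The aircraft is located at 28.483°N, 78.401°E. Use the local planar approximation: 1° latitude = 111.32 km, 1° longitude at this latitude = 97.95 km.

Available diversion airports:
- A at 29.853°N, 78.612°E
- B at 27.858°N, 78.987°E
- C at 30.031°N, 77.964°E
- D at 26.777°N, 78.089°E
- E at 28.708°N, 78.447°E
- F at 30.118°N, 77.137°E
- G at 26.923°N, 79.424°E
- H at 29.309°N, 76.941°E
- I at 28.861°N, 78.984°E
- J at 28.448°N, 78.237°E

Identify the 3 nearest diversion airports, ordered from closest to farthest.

J, E, I

Distances from 28.483°N, 78.401°E:
A: 153.902 km
B: 90.196 km
C: 177.560 km
D: 192.355 km
E: 25.449 km
F: 220.126 km
G: 200.495 km
H: 170.017 km
I: 70.934 km
J: 16.530 km
Sorted: J (16.530 km) < E (25.449 km) < I (70.934 km) < B (90.196 km) < A (153.902 km) < …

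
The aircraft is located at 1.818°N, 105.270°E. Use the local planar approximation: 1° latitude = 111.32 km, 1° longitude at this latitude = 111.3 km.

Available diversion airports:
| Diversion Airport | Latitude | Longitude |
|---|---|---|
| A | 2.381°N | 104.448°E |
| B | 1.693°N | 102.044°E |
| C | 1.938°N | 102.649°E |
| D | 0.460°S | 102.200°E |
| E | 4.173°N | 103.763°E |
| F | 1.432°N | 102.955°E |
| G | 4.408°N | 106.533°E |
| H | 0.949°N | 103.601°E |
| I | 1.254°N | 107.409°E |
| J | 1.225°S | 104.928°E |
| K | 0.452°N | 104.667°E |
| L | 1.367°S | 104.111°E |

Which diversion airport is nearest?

Distances from 1.818°N, 105.270°E:
A: 110.897 km
B: 359.323 km
C: 292.023 km
D: 425.510 km
E: 311.224 km
F: 261.218 km
G: 320.762 km
H: 209.439 km
I: 246.210 km
J: 340.879 km
K: 166.215 km
L: 377.291 km
Minimum: A at 110.897 km.

A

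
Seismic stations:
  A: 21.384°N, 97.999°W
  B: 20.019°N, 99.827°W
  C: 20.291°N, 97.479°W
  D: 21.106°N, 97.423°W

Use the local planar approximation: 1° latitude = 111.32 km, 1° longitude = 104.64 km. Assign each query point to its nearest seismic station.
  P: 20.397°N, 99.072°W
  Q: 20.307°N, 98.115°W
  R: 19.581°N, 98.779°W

P→B; Q→C; R→B

P at 20.397°N, 99.072°W:
  A: √((0.987·111.32)² + (1.073·104.64)²) = √(12072.04097 + 12606.51096) = 157.094 km
  B: √((-0.378·111.32)² + (-0.755·104.64)²) = √(1770.63887 + 6241.50561) = 89.511 km
  C: √((-0.106·111.32)² + (1.593·104.64)²) = √(139.23811 + 27786.06284) = 167.109 km
  D: √((0.709·111.32)² + (1.649·104.64)²) = √(6229.29453 + 29773.97184) = 189.745 km
  → nearest: B (89.511 km)
Q at 20.307°N, 98.115°W:
  A: √((1.077·111.32)² + (0.116·104.64)²) = √(14374.00534 + 147.33687) = 120.505 km
  B: √((-0.288·111.32)² + (-1.712·104.64)²) = √(1027.85386 + 32092.45808) = 181.990 km
  C: √((-0.016·111.32)² + (0.636·104.64)²) = √(3.17239 + 4429.04093) = 66.575 km
  D: √((0.799·111.32)² + (0.692·104.64)²) = √(7911.15610 + 5243.33554) = 114.693 km
  → nearest: C (66.575 km)
R at 19.581°N, 98.779°W:
  A: √((1.803·111.32)² + (0.780·104.64)²) = √(40284.48804 + 6661.69381) = 216.671 km
  B: √((0.438·111.32)² + (-1.048·104.64)²) = √(2377.35817 + 12025.91216) = 120.014 km
  C: √((0.710·111.32)² + (1.300·104.64)²) = √(6246.87898 + 18504.70502) = 157.326 km
  D: √((1.525·111.32)² + (1.356·104.64)²) = √(28819.47617 + 20133.29426) = 221.253 km
  → nearest: B (120.014 km)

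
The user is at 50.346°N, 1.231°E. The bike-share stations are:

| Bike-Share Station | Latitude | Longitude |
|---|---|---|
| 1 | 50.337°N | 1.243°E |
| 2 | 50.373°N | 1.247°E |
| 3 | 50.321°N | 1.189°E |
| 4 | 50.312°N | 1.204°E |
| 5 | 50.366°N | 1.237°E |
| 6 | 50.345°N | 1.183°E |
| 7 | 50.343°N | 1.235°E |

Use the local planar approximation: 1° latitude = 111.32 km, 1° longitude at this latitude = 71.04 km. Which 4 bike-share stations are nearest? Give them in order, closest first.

7, 1, 5, 2

Distances from 50.346°N, 1.231°E:
1: √((-0.009·111.32)² + (0.012·71.04)²) = √(1.00376 + 0.72672) = 1.315 km
2: √((0.027·111.32)² + (0.016·71.04)²) = √(9.03387 + 1.29195) = 3.213 km
3: √((-0.025·111.32)² + (-0.042·71.04)²) = √(7.74509 + 8.90235) = 4.080 km
4: √((-0.034·111.32)² + (-0.027·71.04)²) = √(14.32532 + 3.67903) = 4.243 km
5: √((0.020·111.32)² + (0.006·71.04)²) = √(4.95686 + 0.18168) = 2.267 km
6: √((-0.001·111.32)² + (-0.048·71.04)²) = √(0.01239 + 11.62755) = 3.412 km
7: √((-0.003·111.32)² + (0.004·71.04)²) = √(0.11153 + 0.08075) = 0.438 km
Sorted: 7 (0.438 km) < 1 (1.315 km) < 5 (2.267 km) < 2 (3.213 km) < 6 (3.412 km) < 3 (4.080 km) < …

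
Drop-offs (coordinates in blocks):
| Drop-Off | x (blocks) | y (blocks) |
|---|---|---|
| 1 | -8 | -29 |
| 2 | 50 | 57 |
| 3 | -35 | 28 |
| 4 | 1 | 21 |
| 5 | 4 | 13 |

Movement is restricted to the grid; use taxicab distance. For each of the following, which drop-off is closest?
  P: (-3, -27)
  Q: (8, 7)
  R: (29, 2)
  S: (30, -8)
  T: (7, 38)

P at (-3, -27):
  1: |-5| + |-2| = 5 + 2 = 7 blocks
  2: |53| + |84| = 53 + 84 = 137 blocks
  3: |-32| + |55| = 32 + 55 = 87 blocks
  4: |4| + |48| = 4 + 48 = 52 blocks
  5: |7| + |40| = 7 + 40 = 47 blocks
  → nearest: 1 (7 blocks)
Q at (8, 7):
  1: |-16| + |-36| = 16 + 36 = 52 blocks
  2: |42| + |50| = 42 + 50 = 92 blocks
  3: |-43| + |21| = 43 + 21 = 64 blocks
  4: |-7| + |14| = 7 + 14 = 21 blocks
  5: |-4| + |6| = 4 + 6 = 10 blocks
  → nearest: 5 (10 blocks)
R at (29, 2):
  1: |-37| + |-31| = 37 + 31 = 68 blocks
  2: |21| + |55| = 21 + 55 = 76 blocks
  3: |-64| + |26| = 64 + 26 = 90 blocks
  4: |-28| + |19| = 28 + 19 = 47 blocks
  5: |-25| + |11| = 25 + 11 = 36 blocks
  → nearest: 5 (36 blocks)
S at (30, -8):
  1: |-38| + |-21| = 38 + 21 = 59 blocks
  2: |20| + |65| = 20 + 65 = 85 blocks
  3: |-65| + |36| = 65 + 36 = 101 blocks
  4: |-29| + |29| = 29 + 29 = 58 blocks
  5: |-26| + |21| = 26 + 21 = 47 blocks
  → nearest: 5 (47 blocks)
T at (7, 38):
  1: |-15| + |-67| = 15 + 67 = 82 blocks
  2: |43| + |19| = 43 + 19 = 62 blocks
  3: |-42| + |-10| = 42 + 10 = 52 blocks
  4: |-6| + |-17| = 6 + 17 = 23 blocks
  5: |-3| + |-25| = 3 + 25 = 28 blocks
  → nearest: 4 (23 blocks)

P→1; Q→5; R→5; S→5; T→4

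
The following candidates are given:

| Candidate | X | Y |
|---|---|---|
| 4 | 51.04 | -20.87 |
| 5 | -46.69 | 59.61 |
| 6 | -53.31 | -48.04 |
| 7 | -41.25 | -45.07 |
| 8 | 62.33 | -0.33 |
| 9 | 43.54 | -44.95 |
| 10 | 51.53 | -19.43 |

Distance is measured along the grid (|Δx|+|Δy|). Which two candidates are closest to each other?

Pairwise distances:
4–10: |0.49| + |1.44| = 0.49 + 1.44 = 1.93
6–7: |12.06| + |2.97| = 12.06 + 2.97 = 15.03
8–10: |-10.80| + |-19.10| = 10.80 + 19.10 = 29.90
4–9: |-7.50| + |-24.08| = 7.50 + 24.08 = 31.58
4–8: |11.29| + |20.54| = 11.29 + 20.54 = 31.83
9–10: |7.99| + |25.52| = 7.99 + 25.52 = 33.51
8–9: |-18.79| + |-44.62| = 18.79 + 44.62 = 63.41
7–9: |84.79| + |0.12| = 84.79 + 0.12 = 84.91
6–9: |96.85| + |3.09| = 96.85 + 3.09 = 99.94
5–7: |5.44| + |-104.68| = 5.44 + 104.68 = 110.12
5–6: |-6.62| + |-107.65| = 6.62 + 107.65 = 114.27
4–7: |-92.29| + |-24.20| = 92.29 + 24.20 = 116.49
7–10: |92.78| + |25.64| = 92.78 + 25.64 = 118.42
4–6: |-104.35| + |-27.17| = 104.35 + 27.17 = 131.52
6–10: |104.84| + |28.61| = 104.84 + 28.61 = 133.45
7–8: |103.58| + |44.74| = 103.58 + 44.74 = 148.32
6–8: |115.64| + |47.71| = 115.64 + 47.71 = 163.35
5–8: |109.02| + |-59.94| = 109.02 + 59.94 = 168.96
5–10: |98.22| + |-79.04| = 98.22 + 79.04 = 177.26
4–5: |-97.73| + |80.48| = 97.73 + 80.48 = 178.21
5–9: |90.23| + |-104.56| = 90.23 + 104.56 = 194.79
Closest pair: 4–10 at 1.93.

4 and 10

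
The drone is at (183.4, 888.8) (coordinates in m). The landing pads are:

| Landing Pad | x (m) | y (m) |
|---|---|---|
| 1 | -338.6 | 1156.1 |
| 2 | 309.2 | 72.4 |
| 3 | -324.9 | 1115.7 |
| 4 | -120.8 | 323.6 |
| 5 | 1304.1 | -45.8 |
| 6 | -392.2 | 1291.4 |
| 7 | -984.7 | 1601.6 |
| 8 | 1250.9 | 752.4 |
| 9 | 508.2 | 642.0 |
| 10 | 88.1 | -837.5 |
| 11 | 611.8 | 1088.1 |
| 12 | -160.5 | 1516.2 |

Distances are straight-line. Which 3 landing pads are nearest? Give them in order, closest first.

Distances from (183.4, 888.8):
1: 586.5 m
2: 826.0 m
3: 556.6 m
4: 641.9 m
5: 1459.3 m
6: 702.4 m
7: 1368.4 m
8: 1076.2 m
9: 407.9 m
10: 1728.9 m
11: 472.5 m
12: 715.5 m
Sorted: 9 (407.9 m) < 11 (472.5 m) < 3 (556.6 m) < 1 (586.5 m) < 4 (641.9 m) < …

9, 11, 3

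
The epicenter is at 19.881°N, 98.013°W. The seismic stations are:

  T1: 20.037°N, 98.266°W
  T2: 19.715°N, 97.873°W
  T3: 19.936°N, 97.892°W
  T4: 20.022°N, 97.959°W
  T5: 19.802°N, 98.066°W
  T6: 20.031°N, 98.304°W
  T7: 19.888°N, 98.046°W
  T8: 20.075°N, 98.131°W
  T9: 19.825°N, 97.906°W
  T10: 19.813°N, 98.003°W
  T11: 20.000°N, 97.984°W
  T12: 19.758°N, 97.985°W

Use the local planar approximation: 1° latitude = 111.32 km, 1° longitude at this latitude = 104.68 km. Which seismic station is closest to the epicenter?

Distances from 19.881°N, 98.013°W:
T1: √((0.156·111.32)² + (-0.253·104.68)²) = √(301.57518 + 701.40437) = 31.670 km
T2: √((-0.166·111.32)² + (0.140·104.68)²) = √(341.47788 + 214.77489) = 23.585 km
T3: √((0.055·111.32)² + (0.121·104.68)²) = √(37.48623 + 160.43465) = 14.068 km
T4: √((0.141·111.32)² + (0.054·104.68)²) = √(246.36818 + 31.95324) = 16.683 km
T5: √((-0.079·111.32)² + (-0.053·104.68)²) = √(77.33936 + 30.78075) = 10.398 km
T6: √((0.150·111.32)² + (-0.291·104.68)²) = √(278.82320 + 927.92613) = 34.738 km
T7: √((0.007·111.32)² + (-0.033·104.68)²) = √(0.60721 + 11.93316) = 3.541 km
T8: √((0.194·111.32)² + (-0.118·104.68)²) = √(466.39067 + 152.57783) = 24.879 km
T9: √((-0.056·111.32)² + (0.107·104.68)²) = √(38.86176 + 125.45702) = 12.819 km
T10: √((-0.068·111.32)² + (0.010·104.68)²) = √(57.30127 + 1.09579) = 7.642 km
T11: √((0.119·111.32)² + (0.029·104.68)²) = √(175.48513 + 9.21560) = 13.590 km
T12: √((-0.123·111.32)² + (0.028·104.68)²) = √(187.48072 + 8.59100) = 14.003 km
Minimum: T7 at 3.541 km.

T7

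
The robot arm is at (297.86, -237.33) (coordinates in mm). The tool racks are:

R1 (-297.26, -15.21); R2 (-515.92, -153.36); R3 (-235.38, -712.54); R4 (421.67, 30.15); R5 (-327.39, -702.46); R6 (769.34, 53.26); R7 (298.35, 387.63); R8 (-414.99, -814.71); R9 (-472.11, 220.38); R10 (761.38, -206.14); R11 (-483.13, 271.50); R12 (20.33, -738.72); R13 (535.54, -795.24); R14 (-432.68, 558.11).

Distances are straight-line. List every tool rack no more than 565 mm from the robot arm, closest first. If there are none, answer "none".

Distances from (297.86, -237.33):
R1: √((-595.12)² + (222.12)²) = √(354167.8144 + 49337.2944) = 635.22 mm
R2: √((-813.78)² + (83.97)²) = √(662237.8884 + 7050.9609) = 818.10 mm
R3: √((-533.24)² + (-475.21)²) = √(284344.8976 + 225824.5441) = 714.26 mm
R4: √((123.81)² + (267.48)²) = √(15328.9161 + 71545.5504) = 294.74 mm
R5: √((-625.25)² + (-465.13)²) = √(390937.5625 + 216345.9169) = 779.28 mm
R6: √((471.48)² + (290.59)²) = √(222293.3904 + 84442.5481) = 553.84 mm
R7: √((0.49)² + (624.96)²) = √(0.2401 + 390575.0016) = 624.96 mm
R8: √((-712.85)² + (-577.38)²) = √(508155.1225 + 333367.6644) = 917.35 mm
R9: √((-769.97)² + (457.71)²) = √(592853.8009 + 209498.4441) = 895.74 mm
R10: √((463.52)² + (31.19)²) = √(214850.7904 + 972.8161) = 464.57 mm
R11: √((-780.99)² + (508.83)²) = √(609945.3801 + 258907.9689) = 932.12 mm
R12: √((-277.53)² + (-501.39)²) = √(77022.9009 + 251391.9321) = 573.07 mm
R13: √((237.68)² + (-557.91)²) = √(56491.7824 + 311263.5681) = 606.43 mm
R14: √((-730.54)² + (795.44)²) = √(533688.6916 + 632724.7936) = 1080.01 mm
Threshold 565 mm: R4 (294.74 mm), R10 (464.57 mm), R6 (553.84 mm) are within range.

R4, R10, R6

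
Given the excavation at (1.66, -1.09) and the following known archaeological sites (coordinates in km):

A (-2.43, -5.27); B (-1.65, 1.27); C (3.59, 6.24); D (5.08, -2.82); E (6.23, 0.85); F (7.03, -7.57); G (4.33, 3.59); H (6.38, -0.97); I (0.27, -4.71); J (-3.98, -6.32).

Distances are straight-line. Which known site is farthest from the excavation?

F

Distances from (1.66, -1.09):
A: √((-4.09)² + (-4.18)²) = √(16.7281 + 17.4724) = 5.85 km
B: √((-3.31)² + (2.36)²) = √(10.9561 + 5.5696) = 4.07 km
C: √((1.93)² + (7.33)²) = √(3.7249 + 53.7289) = 7.58 km
D: √((3.42)² + (-1.73)²) = √(11.6964 + 2.9929) = 3.83 km
E: √((4.57)² + (1.94)²) = √(20.8849 + 3.7636) = 4.96 km
F: √((5.37)² + (-6.48)²) = √(28.8369 + 41.9904) = 8.42 km
G: √((2.67)² + (4.68)²) = √(7.1289 + 21.9024) = 5.39 km
H: √((4.72)² + (0.12)²) = √(22.2784 + 0.0144) = 4.72 km
I: √((-1.39)² + (-3.62)²) = √(1.9321 + 13.1044) = 3.88 km
J: √((-5.64)² + (-5.23)²) = √(31.8096 + 27.3529) = 7.69 km
Maximum: F at 8.42 km.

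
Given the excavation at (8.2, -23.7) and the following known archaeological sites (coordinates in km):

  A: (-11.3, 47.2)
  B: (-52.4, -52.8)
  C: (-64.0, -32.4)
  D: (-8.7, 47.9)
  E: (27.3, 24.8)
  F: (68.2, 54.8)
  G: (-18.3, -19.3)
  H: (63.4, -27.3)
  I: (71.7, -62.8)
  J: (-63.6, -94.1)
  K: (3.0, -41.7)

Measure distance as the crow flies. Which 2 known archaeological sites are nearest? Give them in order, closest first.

Distances from (8.2, -23.7):
A: √((-19.5)² + (70.9)²) = √(380.250 + 5026.810) = 73.5 km
B: √((-60.6)² + (-29.1)²) = √(3672.360 + 846.810) = 67.2 km
C: √((-72.2)² + (-8.7)²) = √(5212.840 + 75.690) = 72.7 km
D: √((-16.9)² + (71.6)²) = √(285.610 + 5126.560) = 73.6 km
E: √((19.1)² + (48.5)²) = √(364.810 + 2352.250) = 52.1 km
F: √((60.0)² + (78.5)²) = √(3600.000 + 6162.250) = 98.8 km
G: √((-26.5)² + (4.4)²) = √(702.250 + 19.360) = 26.9 km
H: √((55.2)² + (-3.6)²) = √(3047.040 + 12.960) = 55.3 km
I: √((63.5)² + (-39.1)²) = √(4032.250 + 1528.810) = 74.6 km
J: √((-71.8)² + (-70.4)²) = √(5155.240 + 4956.160) = 100.6 km
K: √((-5.2)² + (-18.0)²) = √(27.040 + 324.000) = 18.7 km
Sorted: K (18.7 km) < G (26.9 km) < E (52.1 km) < H (55.3 km) < …

K, G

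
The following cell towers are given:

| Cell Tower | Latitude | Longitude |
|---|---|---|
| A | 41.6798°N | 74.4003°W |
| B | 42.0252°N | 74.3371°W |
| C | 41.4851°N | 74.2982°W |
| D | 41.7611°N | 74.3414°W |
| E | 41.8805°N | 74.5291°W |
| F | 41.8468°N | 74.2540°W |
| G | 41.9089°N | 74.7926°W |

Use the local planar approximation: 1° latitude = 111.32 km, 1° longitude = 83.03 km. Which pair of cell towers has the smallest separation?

A and D

Pairwise distances:
A–D: √((0.0813·111.32)² + (0.0589·83.03)²) = √(81.908220 + 23.916667) = 10.2871 km
D–F: √((0.0857·111.32)² + (0.0874·83.03)²) = √(91.013966 + 52.661466) = 11.9865 km
D–E: √((0.1194·111.32)² + (-0.1877·83.03)²) = √(176.666843 + 242.883840) = 20.4829 km
B–F: √((-0.1784·111.32)² + (0.0831·83.03)²) = √(394.399264 + 47.607143) = 21.0239 km
E–G: √((0.0284·111.32)² + (-0.2635·83.03)²) = √(9.995006 + 478.664605) = 22.1056 km
A–F: √((0.1670·111.32)² + (0.1463·83.03)²) = √(345.604459 + 147.556630) = 22.2072 km
B–E: √((-0.1447·111.32)² + (-0.1920·83.03)²) = √(259.467793 + 254.139712) = 22.6629 km
E–F: √((-0.0337·111.32)² + (0.2751·83.03)²) = √(14.073632 + 521.736543) = 23.1476 km
A–C: √((-0.1947·111.32)² + (0.1021·83.03)²) = √(469.762449 + 71.865683) = 23.2729 km
A–E: √((0.2007·111.32)² + (-0.1288·83.03)²) = √(499.161568 + 114.367283) = 24.7695 km
B–D: √((-0.2641·111.32)² + (-0.0043·83.03)²) = √(864.337186 + 0.127470) = 29.4018 km
C–D: √((0.2760·111.32)² + (-0.0432·83.03)²) = √(943.983839 + 12.865823) = 30.9330 km
A–B: √((0.3454·111.32)² + (0.0632·83.03)²) = √(1478.396963 + 27.536214) = 38.8064 km
B–G: √((-0.1163·111.32)² + (-0.4555·83.03)²) = √(167.612277 + 1430.364881) = 39.9747 km
C–F: √((0.3617·111.32)² + (0.0442·83.03)²) = √(1621.225451 + 13.468357) = 40.4313 km
D–G: √((0.1478·111.32)² + (-0.4512·83.03)²) = √(270.704368 + 1403.486559) = 40.9169 km
A–G: √((0.2291·111.32)² + (-0.3923·83.03)²) = √(650.424024 + 1060.978766) = 41.3691 km
F–G: √((0.0621·111.32)² + (-0.5386·83.03)²) = √(47.789182 + 1999.874644) = 45.2511 km
C–E: √((0.3954·111.32)² + (-0.2309·83.03)²) = √(1937.401918 + 367.551282) = 48.0099 km
B–C: √((-0.5401·111.32)² + (0.0389·83.03)²) = √(3614.887199 + 10.432041) = 60.2106 km
C–G: √((0.4238·111.32)² + (-0.4944·83.03)²) = √(2225.708580 + 1685.105127) = 62.5365 km
Closest pair: A–D at 10.2871 km.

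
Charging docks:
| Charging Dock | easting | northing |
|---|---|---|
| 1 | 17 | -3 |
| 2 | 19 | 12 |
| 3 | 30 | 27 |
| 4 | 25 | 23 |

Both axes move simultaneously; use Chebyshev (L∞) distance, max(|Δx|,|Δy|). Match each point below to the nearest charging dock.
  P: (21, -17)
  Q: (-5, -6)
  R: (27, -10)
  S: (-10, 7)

P at (21, -17):
  1: 14
  2: 29
  3: 44
  4: 40
  → nearest: 1 (14)
Q at (-5, -6):
  1: 22
  2: 24
  3: 35
  4: 30
  → nearest: 1 (22)
R at (27, -10):
  1: 10
  2: 22
  3: 37
  4: 33
  → nearest: 1 (10)
S at (-10, 7):
  1: 27
  2: 29
  3: 40
  4: 35
  → nearest: 1 (27)

P→1; Q→1; R→1; S→1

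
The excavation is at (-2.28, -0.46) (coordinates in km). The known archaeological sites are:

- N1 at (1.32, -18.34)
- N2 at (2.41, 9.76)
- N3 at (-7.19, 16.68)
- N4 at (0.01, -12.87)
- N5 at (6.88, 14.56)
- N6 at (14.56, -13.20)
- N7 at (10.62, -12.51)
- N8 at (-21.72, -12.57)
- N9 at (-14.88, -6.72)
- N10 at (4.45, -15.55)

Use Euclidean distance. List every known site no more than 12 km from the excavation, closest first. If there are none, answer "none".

Distances from (-2.28, -0.46):
N1: √((3.60)² + (-17.88)²) = √(12.9600 + 319.6944) = 18.24 km
N2: √((4.69)² + (10.22)²) = √(21.9961 + 104.4484) = 11.24 km
N3: √((-4.91)² + (17.14)²) = √(24.1081 + 293.7796) = 17.83 km
N4: √((2.29)² + (-12.41)²) = √(5.2441 + 154.0081) = 12.62 km
N5: √((9.16)² + (15.02)²) = √(83.9056 + 225.6004) = 17.59 km
N6: √((16.84)² + (-12.74)²) = √(283.5856 + 162.3076) = 21.12 km
N7: √((12.90)² + (-12.05)²) = √(166.4100 + 145.2025) = 17.65 km
N8: √((-19.44)² + (-12.11)²) = √(377.9136 + 146.6521) = 22.90 km
N9: √((-12.60)² + (-6.26)²) = √(158.7600 + 39.1876) = 14.07 km
N10: √((6.73)² + (-15.09)²) = √(45.2929 + 227.7081) = 16.52 km
Threshold 12 km: N2 (11.24 km) is within range.

N2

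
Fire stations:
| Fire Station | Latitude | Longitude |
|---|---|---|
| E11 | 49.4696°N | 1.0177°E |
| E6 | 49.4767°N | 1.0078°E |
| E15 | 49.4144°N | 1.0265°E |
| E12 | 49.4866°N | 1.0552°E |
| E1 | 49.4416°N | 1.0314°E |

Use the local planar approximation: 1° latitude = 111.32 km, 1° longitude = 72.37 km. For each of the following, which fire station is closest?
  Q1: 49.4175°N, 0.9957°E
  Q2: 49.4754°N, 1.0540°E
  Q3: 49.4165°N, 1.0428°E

Q1 at 49.4175°N, 0.9957°E:
  E11: √((0.0521·111.32)² + (0.0220·72.37)²) = √(33.637355 + 2.534910) = 6.0143 km
  E6: √((0.0592·111.32)² + (0.0121·72.37)²) = √(43.429998 + 0.766810) = 6.6481 km
  E15: √((-0.0031·111.32)² + (0.0308·72.37)²) = √(0.119088 + 4.968423) = 2.2556 km
  E12: √((0.0691·111.32)² + (0.0595·72.37)²) = √(59.170125 + 18.541765) = 8.8154 km
  E1: √((0.0241·111.32)² + (0.0357·72.37)²) = √(7.197480 + 6.675035) = 3.7246 km
  → nearest: E15 (2.2556 km)
Q2 at 49.4754°N, 1.0540°E:
  E11: √((-0.0058·111.32)² + (-0.0363·72.37)²) = √(0.416872 + 6.901292) = 2.7052 km
  E6: √((0.0013·111.32)² + (-0.0462·72.37)²) = √(0.020943 + 11.178952) = 3.3466 km
  E15: √((-0.0610·111.32)² + (-0.0275·72.37)²) = √(46.111162 + 3.960797) = 7.0762 km
  E12: √((0.0112·111.32)² + (0.0012·72.37)²) = √(1.554470 + 0.007542) = 1.2498 km
  E1: √((-0.0338·111.32)² + (-0.0226·72.37)²) = √(14.157279 + 2.675063) = 4.1027 km
  → nearest: E12 (1.2498 km)
Q3 at 49.4165°N, 1.0428°E:
  E11: √((0.0531·111.32)² + (-0.0251·72.37)²) = √(34.941009 + 3.299625) = 6.1839 km
  E6: √((0.0602·111.32)² + (-0.0350·72.37)²) = √(44.909620 + 6.415836) = 7.1642 km
  E15: √((-0.0021·111.32)² + (-0.0163·72.37)²) = √(0.054649 + 1.391529) = 1.2026 km
  E12: √((0.0701·111.32)² + (0.0124·72.37)²) = √(60.895112 + 0.805305) = 7.8550 km
  E1: √((0.0251·111.32)² + (-0.0114·72.37)²) = √(7.807174 + 0.680655) = 2.9134 km
  → nearest: E15 (1.2026 km)

Q1→E15; Q2→E12; Q3→E15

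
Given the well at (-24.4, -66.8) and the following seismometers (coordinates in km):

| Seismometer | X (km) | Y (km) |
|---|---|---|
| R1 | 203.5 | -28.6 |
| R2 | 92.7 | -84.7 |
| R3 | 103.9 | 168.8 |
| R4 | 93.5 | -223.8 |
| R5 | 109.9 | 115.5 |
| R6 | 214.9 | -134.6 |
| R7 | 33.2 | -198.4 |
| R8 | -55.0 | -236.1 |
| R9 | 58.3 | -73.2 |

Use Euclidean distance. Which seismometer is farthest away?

R3

Distances from (-24.4, -66.8):
R1: 231.1 km
R2: 118.5 km
R3: 268.3 km
R4: 196.3 km
R5: 226.4 km
R6: 248.7 km
R7: 143.7 km
R8: 172.0 km
R9: 82.9 km
Maximum: R3 at 268.3 km.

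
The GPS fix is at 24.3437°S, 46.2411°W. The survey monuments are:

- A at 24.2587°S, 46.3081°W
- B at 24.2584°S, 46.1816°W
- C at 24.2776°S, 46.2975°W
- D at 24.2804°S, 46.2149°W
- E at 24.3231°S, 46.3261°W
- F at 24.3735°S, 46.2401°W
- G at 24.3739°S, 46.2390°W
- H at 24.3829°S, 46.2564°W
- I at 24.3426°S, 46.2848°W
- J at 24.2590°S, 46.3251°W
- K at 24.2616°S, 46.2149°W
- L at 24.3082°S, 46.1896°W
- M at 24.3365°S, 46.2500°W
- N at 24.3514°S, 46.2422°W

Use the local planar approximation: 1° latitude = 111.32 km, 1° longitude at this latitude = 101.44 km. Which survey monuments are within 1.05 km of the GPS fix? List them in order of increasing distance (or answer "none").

Distances from 24.3437°S, 46.2411°W:
A: 11.6501 km
B: 11.2515 km
C: 9.3207 km
D: 7.5311 km
E: 8.9221 km
F: 3.3189 km
G: 3.3686 km
H: 4.6315 km
I: 4.4346 km
J: 12.7086 km
K: 9.5180 km
L: 6.5505 km
M: 1.2073 km
N: 0.8644 km
Threshold 1.05 km: N (0.8644 km) is within range.

N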